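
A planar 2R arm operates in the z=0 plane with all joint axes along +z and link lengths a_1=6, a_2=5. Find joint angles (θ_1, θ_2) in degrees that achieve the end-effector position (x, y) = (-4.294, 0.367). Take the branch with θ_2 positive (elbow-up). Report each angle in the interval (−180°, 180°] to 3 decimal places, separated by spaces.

119.993 135.001

cos θ_2 = (18.5731−6²−5²)/(2·6·5) = -0.7071; θ_2 = 135.0006° (elbow-up)
β = atan2(0.3670,-4.2940) = 175.1149°; ψ = atan2(3.5355,2.4644) = 55.1215°
θ_1 = β − ψ = 119.9934°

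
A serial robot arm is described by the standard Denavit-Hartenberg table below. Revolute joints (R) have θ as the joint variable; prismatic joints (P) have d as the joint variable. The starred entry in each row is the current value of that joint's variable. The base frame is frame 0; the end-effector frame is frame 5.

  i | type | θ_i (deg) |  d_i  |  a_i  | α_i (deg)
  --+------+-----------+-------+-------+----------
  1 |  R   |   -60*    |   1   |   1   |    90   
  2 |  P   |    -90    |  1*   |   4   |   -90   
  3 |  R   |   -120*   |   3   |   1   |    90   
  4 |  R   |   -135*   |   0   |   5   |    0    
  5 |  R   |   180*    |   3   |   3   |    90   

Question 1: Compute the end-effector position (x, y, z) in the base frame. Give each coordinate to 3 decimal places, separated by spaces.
after link 1: o_1 = (0.5000, -0.8660, 1.0000)
after link 2: o_2 = (-0.3660, -1.3660, -3.0000)
after link 3: o_3 = (0.3840, -4.3971, -2.5000)
after link 4: o_4 = (1.2679, 0.1957, -4.2678)
after link 5: o_5 = (2.0366, -1.8100, -0.6090)

2.037 -1.810 -0.609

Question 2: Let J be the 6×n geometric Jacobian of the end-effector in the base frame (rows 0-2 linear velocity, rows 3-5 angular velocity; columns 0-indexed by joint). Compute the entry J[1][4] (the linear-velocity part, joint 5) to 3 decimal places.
axis z_4 = (0.4330,0.2500,0.8660); lever o_n−o_4 = (0.7687,-2.0057,3.6587)
cross product → J_v[:, 4] = (2.6517,-0.9186,-1.0607)
J_ω[:, 4] = z_4
entry J[1][4] = -0.9186

-0.919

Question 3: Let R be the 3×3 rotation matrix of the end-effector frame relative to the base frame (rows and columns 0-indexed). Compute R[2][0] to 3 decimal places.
0.354

End-effector x-axis (col 0 of R) = (-0.1768,-0.9186,0.3536)
R[2][0] = 0.3536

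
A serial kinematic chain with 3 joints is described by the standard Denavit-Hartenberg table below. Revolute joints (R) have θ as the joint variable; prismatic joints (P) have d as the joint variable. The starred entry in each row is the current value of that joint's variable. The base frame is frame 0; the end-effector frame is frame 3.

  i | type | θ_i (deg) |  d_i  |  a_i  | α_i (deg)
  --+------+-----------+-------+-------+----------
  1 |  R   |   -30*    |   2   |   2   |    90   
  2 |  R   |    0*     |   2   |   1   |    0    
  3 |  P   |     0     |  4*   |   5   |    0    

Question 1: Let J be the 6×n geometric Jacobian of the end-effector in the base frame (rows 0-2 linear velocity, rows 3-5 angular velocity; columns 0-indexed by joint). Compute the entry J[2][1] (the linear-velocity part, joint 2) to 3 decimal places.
6.000

axis z_1 = (-0.5000,-0.8660,0.0000); lever o_n−o_1 = (2.1962,-8.1962,0.0000)
cross product → J_v[:, 1] = (0.0000,0.0000,6.0000)
J_ω[:, 1] = z_1
entry J[2][1] = 6.0000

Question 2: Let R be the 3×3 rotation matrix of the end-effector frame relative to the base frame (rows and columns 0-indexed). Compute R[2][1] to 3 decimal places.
1.000

End-effector y-axis (col 1 of R) = (0.0000,0.0000,1.0000)
R[2][1] = 1.0000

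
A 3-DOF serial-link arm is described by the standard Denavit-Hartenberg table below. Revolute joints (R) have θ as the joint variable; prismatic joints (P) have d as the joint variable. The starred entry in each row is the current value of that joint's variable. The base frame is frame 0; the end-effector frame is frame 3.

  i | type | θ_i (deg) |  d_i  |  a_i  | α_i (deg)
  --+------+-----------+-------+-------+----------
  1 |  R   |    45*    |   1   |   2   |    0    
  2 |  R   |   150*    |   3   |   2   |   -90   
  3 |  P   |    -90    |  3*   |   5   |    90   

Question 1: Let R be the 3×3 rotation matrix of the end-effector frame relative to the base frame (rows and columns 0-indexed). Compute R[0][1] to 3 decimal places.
End-effector y-axis (col 1 of R) = (0.2588,-0.9659,0.0000)
R[0][1] = 0.2588

0.259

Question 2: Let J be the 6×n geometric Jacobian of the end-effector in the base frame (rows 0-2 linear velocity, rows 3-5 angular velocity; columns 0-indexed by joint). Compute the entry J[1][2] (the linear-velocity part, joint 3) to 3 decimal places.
prismatic axis z_2 = (0.2588,-0.9659,0.0000)
J_v[:, 2] = z_2; J_ω[:, 2] = (0,0,0)
entry J[1][2] = -0.9659

-0.966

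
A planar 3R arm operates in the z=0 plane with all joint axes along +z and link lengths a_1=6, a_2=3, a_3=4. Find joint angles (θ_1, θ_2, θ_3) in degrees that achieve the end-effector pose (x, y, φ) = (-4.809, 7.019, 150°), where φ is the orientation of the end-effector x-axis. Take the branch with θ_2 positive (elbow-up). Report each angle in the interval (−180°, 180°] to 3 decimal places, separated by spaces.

75.001 120.002 -45.002

wrist centre = target − a_3·(cos φ, sin φ) = (-1.3449, 5.0190)
cos θ_2 = (26.9991−6²−3²)/(2·6·3) = -0.5000; θ_2 = 120.0016° (elbow-up)
β = atan2(5.0190,-1.3449) = 105.0007°; ψ = atan2(2.5980,4.4999) = 30.0000°
θ_1 = β − ψ = 75.0007°
θ_3 = φ − θ_1 − θ_2 = -45.0023° (wrapped to (-180°,180°])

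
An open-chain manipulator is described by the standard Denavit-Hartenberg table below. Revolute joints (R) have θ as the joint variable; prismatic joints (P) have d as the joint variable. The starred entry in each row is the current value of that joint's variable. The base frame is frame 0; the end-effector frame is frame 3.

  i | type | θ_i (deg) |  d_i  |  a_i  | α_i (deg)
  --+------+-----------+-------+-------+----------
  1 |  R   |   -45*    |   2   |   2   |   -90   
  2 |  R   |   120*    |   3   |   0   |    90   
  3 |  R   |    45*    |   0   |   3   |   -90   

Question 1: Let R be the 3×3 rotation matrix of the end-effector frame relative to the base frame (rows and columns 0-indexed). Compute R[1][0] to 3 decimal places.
End-effector x-axis (col 0 of R) = (0.2500,0.7500,-0.6124)
R[1][0] = 0.7500

0.750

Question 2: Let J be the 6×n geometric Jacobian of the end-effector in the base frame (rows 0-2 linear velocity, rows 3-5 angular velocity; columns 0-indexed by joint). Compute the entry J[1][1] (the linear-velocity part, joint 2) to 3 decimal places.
axis z_1 = (0.7071,0.7071,0.0000); lever o_n−o_1 = (2.8713,4.3713,-1.8371)
cross product → J_v[:, 1] = (-1.2990,1.2990,1.0607)
J_ω[:, 1] = z_1
entry J[1][1] = 1.2990

1.299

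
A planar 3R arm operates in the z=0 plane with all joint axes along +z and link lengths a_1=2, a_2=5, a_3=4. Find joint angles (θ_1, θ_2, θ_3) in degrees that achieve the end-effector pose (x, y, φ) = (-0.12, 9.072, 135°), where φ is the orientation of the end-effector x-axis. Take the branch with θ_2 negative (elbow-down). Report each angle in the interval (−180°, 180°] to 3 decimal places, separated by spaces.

wrist centre = target − a_3·(cos φ, sin φ) = (2.7084, 6.2436)
cos θ_2 = (46.3178−2²−5²)/(2·2·5) = 0.8659; θ_2 = -30.0156° (elbow-down)
β = atan2(6.2436,2.7084) = 66.5491°; ψ = atan2(-2.5012,6.3294) = -21.5622°
θ_1 = β − ψ = 88.1113°
θ_3 = φ − θ_1 − θ_2 = 76.9043° (wrapped to (-180°,180°])

88.111 -30.016 76.904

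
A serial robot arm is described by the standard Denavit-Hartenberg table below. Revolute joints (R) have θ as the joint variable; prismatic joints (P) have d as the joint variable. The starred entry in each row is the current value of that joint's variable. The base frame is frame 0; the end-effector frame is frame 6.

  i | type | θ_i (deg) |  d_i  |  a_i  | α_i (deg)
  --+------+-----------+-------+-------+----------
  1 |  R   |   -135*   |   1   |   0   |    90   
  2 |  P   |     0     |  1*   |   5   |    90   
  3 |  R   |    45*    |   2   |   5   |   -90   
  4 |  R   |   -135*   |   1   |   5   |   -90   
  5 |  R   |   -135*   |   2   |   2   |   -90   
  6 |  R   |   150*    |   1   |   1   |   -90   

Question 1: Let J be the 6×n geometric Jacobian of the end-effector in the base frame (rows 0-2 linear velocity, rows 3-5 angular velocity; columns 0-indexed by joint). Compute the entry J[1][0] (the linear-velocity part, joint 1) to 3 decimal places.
-6.835

axis z_0 = ẑ; lever o_n−o_0 = (-6.8348,-0.3195,-5.5292)
cross product → J_v[:, 0] = (0.3195,-6.8348,0.0000)
J_ω[:, 0] = z_0
entry J[1][0] = -6.8348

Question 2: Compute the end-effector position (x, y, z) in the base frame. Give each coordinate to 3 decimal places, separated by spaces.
after link 1: o_1 = (0.0000, 0.0000, 1.0000)
after link 2: o_2 = (-4.2426, -2.8284, 1.0000)
after link 3: o_3 = (-9.2426, -2.8284, -1.0000)
after link 4: o_4 = (-5.7071, -1.8284, -4.5355)
after link 5: o_5 = (-8.1213, -0.4142, -4.9497)
after link 6: o_6 = (-6.8348, -0.3195, -5.5292)

-6.835 -0.319 -5.529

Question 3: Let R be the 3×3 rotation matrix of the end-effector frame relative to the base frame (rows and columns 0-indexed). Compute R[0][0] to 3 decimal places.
End-effector x-axis (col 0 of R) = (0.7866,-0.6124,-0.0795)
R[0][0] = 0.7866

0.787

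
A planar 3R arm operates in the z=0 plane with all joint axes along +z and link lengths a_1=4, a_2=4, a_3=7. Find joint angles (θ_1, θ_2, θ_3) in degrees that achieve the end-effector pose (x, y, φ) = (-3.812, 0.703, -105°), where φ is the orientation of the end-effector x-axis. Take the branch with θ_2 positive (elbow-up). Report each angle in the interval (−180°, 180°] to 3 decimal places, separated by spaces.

90.013 29.976 135.011

wrist centre = target − a_3·(cos φ, sin φ) = (-2.0003, 7.4645)
cos θ_2 = (59.7195−4²−4²)/(2·4·4) = 0.8662; θ_2 = 29.9759° (elbow-up)
β = atan2(7.4645,-2.0003) = 105.0012°; ψ = atan2(1.9985,7.4649) = 14.9880°
θ_1 = β − ψ = 90.0132°
θ_3 = φ − θ_1 − θ_2 = 135.0109° (wrapped to (-180°,180°])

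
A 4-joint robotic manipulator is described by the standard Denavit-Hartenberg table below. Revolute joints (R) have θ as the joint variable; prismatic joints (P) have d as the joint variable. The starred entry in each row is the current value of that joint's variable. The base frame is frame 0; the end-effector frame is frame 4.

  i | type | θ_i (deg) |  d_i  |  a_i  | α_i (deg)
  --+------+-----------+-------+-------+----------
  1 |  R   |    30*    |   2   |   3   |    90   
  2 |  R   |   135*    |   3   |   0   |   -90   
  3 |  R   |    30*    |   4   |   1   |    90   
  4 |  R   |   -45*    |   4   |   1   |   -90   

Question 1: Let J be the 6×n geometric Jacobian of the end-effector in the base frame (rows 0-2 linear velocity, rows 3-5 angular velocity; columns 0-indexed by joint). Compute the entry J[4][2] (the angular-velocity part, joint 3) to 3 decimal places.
-0.354

axis z_2 = (-0.6124,-0.3536,-0.7071); lever o_n−o_2 = (-2.8413,-4.6548,0.1312)
cross product → J_v[:, 2] = (-3.3378,2.0894,1.8459)
J_ω[:, 2] = z_2
entry J[4][2] = -0.3536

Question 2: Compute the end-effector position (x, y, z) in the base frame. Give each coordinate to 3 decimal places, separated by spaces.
1.257 -5.753 2.131

after link 1: o_1 = (2.5981, 1.5000, 2.0000)
after link 2: o_2 = (4.0981, -1.0981, 2.0000)
after link 3: o_3 = (0.8683, -2.3855, -0.2161)
after link 4: o_4 = (1.2568, -5.7529, 2.1312)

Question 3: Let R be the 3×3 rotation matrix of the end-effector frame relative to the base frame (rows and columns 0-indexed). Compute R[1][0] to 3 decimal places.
End-effector x-axis (col 0 of R) = (-0.1188,0.3397,0.9330)
R[1][0] = 0.3397

0.340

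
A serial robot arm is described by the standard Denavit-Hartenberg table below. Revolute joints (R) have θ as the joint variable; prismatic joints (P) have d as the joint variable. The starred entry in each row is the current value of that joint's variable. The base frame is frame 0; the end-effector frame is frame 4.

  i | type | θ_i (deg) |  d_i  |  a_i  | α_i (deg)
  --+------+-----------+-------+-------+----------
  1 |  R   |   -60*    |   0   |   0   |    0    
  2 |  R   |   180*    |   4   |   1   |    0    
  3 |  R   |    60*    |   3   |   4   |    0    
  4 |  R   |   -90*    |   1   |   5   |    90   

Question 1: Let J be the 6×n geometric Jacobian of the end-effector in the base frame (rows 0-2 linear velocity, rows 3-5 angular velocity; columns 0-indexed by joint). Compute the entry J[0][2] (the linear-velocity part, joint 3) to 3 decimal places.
-5.000

axis z_2 = (0.0000,0.0000,1.0000); lever o_n−o_2 = (-4.0000,5.0000,4.0000)
cross product → J_v[:, 2] = (-5.0000,-4.0000,0.0000)
J_ω[:, 2] = z_2
entry J[0][2] = -5.0000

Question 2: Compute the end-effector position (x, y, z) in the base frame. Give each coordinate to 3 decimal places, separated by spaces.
-4.500 5.866 8.000

after link 1: o_1 = (0.0000, 0.0000, 0.0000)
after link 2: o_2 = (-0.5000, 0.8660, 4.0000)
after link 3: o_3 = (-4.5000, 0.8660, 7.0000)
after link 4: o_4 = (-4.5000, 5.8660, 8.0000)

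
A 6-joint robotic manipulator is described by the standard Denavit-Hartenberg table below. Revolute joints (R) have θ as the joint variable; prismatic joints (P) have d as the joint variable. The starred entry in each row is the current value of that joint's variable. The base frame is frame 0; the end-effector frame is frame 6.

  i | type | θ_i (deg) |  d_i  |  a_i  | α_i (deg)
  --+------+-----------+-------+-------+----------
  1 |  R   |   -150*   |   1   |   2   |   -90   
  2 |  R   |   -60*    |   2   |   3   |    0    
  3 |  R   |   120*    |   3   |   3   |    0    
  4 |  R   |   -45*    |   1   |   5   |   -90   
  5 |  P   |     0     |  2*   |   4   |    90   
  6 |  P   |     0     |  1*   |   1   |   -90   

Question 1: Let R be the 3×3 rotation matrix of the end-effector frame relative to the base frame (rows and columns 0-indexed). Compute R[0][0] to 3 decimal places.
-0.837

End-effector x-axis (col 0 of R) = (-0.8365,-0.4830,-0.2588)
R[0][0] = -0.8365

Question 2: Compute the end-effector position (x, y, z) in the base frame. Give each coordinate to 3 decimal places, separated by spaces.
after link 1: o_1 = (-1.7321, -1.0000, 1.0000)
after link 2: o_2 = (-2.0311, -3.4821, 3.5981)
after link 3: o_3 = (-1.8301, -6.8301, 1.0000)
after link 4: o_4 = (-5.5127, -10.1110, -0.2941)
after link 5: o_5 = (-8.4105, -11.7840, -3.2612)
after link 6: o_6 = (-8.7470, -13.1330, -3.5200)

-8.747 -13.133 -3.520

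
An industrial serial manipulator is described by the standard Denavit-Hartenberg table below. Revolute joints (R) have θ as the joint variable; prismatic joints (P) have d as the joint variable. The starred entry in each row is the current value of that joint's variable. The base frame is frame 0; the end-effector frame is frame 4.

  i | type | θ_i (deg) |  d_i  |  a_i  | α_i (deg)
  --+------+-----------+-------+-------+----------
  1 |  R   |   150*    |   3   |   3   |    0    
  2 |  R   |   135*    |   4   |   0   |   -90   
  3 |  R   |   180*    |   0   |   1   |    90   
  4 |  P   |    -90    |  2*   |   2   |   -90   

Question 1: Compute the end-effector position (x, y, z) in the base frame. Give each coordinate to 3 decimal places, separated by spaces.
-4.789 1.948 5.000

after link 1: o_1 = (-2.5981, 1.5000, 3.0000)
after link 2: o_2 = (-2.5981, 1.5000, 7.0000)
after link 3: o_3 = (-2.8569, 2.4659, 7.0000)
after link 4: o_4 = (-4.7887, 1.9483, 5.0000)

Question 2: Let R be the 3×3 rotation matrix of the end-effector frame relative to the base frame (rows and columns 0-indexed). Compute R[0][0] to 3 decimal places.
-0.966

End-effector x-axis (col 0 of R) = (-0.9659,-0.2588,-0.0000)
R[0][0] = -0.9659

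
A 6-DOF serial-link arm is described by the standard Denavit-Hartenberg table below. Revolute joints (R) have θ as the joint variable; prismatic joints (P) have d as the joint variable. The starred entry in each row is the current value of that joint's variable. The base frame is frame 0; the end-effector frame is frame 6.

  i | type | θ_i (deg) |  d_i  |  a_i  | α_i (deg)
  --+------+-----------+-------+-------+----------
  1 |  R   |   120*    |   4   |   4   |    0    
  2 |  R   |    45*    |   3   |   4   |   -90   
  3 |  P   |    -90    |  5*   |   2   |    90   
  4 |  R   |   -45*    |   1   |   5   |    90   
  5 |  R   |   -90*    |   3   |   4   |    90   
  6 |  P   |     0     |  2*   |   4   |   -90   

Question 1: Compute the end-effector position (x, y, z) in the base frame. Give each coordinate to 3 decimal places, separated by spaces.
after link 1: o_1 = (-2.0000, 3.4641, 4.0000)
after link 2: o_2 = (-5.8637, 4.4994, 7.0000)
after link 3: o_3 = (-7.1578, -0.3303, 9.0000)
after link 4: o_4 = (-5.2768, 2.8260, 12.5355)
after link 5: o_5 = (-8.5915, 5.9103, 10.4142)
after link 6: o_6 = (-12.8212, 5.5796, 9.0000)

-12.821 5.580 9.000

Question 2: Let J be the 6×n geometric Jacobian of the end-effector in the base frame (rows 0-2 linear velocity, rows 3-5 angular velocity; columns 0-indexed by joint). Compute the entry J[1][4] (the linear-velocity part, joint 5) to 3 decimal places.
5.982

axis z_4 = (0.1830,0.6830,-0.7071); lever o_n−o_4 = (-7.5444,2.7536,-3.5355)
cross product → J_v[:, 4] = (-0.4678,5.9817,5.6569)
J_ω[:, 4] = z_4
entry J[1][4] = 5.9817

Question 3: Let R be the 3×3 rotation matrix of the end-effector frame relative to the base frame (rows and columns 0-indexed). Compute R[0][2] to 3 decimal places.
0.183

End-effector z-axis (col 2 of R) = (0.1830,0.6830,-0.7071)
R[0][2] = 0.1830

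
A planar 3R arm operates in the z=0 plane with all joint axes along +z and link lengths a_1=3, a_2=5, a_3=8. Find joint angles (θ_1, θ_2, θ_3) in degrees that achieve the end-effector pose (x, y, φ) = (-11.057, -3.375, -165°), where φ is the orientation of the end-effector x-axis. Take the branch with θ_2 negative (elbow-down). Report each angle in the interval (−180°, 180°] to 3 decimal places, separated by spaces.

wrist centre = target − a_3·(cos φ, sin φ) = (-3.3296, -1.3044)
cos θ_2 = (12.7878−3²−5²)/(2·3·5) = -0.7071; θ_2 = -134.9974° (elbow-down)
β = atan2(-1.3044,-3.3296) = -158.6061°; ψ = atan2(-3.5357,-0.5354) = -98.6102°
θ_1 = β − ψ = -59.9958°
θ_3 = φ − θ_1 − θ_2 = 29.9932° (wrapped to (-180°,180°])

-59.996 -134.997 29.993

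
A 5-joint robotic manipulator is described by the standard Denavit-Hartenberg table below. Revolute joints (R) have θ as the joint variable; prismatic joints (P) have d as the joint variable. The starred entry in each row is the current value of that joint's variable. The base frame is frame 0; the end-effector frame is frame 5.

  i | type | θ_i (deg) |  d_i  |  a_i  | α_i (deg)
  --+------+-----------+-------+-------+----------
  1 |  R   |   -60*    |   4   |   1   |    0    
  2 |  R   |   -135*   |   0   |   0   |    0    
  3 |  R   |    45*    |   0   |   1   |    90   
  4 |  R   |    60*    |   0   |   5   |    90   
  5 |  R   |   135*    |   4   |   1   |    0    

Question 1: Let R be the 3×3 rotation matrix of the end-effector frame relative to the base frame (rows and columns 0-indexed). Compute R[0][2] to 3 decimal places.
-0.750

End-effector z-axis (col 2 of R) = (-0.7500,-0.4330,-0.5000)
R[0][2] = -0.7500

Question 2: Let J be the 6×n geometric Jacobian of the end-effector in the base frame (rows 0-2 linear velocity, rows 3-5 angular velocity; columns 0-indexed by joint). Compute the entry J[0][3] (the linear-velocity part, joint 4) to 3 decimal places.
1.488

axis z_3 = (-0.5000,0.8660,0.0000); lever o_n−o_3 = (-5.2124,-2.1929,1.7178)
cross product → J_v[:, 3] = (1.4876,0.8589,5.6105)
J_ω[:, 3] = z_3
entry J[0][3] = 1.4876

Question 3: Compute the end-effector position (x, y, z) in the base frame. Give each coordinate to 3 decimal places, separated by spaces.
after link 1: o_1 = (0.5000, -0.8660, 4.0000)
after link 2: o_2 = (0.5000, -0.8660, 4.0000)
after link 3: o_3 = (-0.3660, -1.3660, 4.0000)
after link 4: o_4 = (-2.5311, -2.6160, 8.3301)
after link 5: o_5 = (-5.5785, -3.5589, 5.7178)

-5.578 -3.559 5.718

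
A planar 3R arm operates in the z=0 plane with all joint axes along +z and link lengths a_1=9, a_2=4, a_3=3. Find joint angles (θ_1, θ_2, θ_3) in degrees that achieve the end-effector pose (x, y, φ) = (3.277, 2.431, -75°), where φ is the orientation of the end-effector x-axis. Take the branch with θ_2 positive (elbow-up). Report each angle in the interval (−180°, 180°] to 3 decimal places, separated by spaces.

wrist centre = target − a_3·(cos φ, sin φ) = (2.5005, 5.3288)
cos θ_2 = (34.6486−9²−4²)/(2·9·4) = -0.8660; θ_2 = 149.9962° (elbow-up)
β = atan2(5.3288,2.5005) = 64.8616°; ψ = atan2(2.0002,5.5360) = 19.8654°
θ_1 = β − ψ = 44.9962°
θ_3 = φ − θ_1 − θ_2 = 90.0077° (wrapped to (-180°,180°])

44.996 149.996 90.008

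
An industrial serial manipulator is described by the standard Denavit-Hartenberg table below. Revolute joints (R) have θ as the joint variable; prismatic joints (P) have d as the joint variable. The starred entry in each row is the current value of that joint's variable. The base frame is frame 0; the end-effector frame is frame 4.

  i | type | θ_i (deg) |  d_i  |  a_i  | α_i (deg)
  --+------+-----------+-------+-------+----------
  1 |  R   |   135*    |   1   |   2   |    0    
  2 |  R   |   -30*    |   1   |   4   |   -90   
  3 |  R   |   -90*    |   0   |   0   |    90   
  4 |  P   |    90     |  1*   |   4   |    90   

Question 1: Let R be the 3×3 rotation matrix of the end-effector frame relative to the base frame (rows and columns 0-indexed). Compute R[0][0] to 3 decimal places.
-0.966

End-effector x-axis (col 0 of R) = (-0.9659,-0.2588,0.0000)
R[0][0] = -0.9659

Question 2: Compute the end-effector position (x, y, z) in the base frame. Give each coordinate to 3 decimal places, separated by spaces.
after link 1: o_1 = (-1.4142, 1.4142, 1.0000)
after link 2: o_2 = (-2.4495, 5.2779, 2.0000)
after link 3: o_3 = (-2.4495, 5.2779, 2.0000)
after link 4: o_4 = (-6.0544, 3.2767, 2.0000)

-6.054 3.277 2.000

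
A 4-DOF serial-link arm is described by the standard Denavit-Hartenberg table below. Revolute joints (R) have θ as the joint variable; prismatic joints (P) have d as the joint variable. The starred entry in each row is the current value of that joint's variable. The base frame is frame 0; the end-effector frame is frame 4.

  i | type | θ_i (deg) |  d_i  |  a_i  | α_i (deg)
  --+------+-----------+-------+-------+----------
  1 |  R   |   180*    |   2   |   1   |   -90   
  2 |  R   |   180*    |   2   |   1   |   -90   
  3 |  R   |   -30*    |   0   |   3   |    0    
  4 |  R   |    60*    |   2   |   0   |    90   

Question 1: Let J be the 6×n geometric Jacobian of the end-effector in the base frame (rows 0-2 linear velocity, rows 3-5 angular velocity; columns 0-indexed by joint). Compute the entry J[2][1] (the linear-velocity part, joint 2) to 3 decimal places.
3.598

axis z_1 = (-0.0000,-1.0000,0.0000); lever o_n−o_1 = (3.5981,-3.5000,2.0000)
cross product → J_v[:, 1] = (-2.0000,0.0000,3.5981)
J_ω[:, 1] = z_1
entry J[2][1] = 3.5981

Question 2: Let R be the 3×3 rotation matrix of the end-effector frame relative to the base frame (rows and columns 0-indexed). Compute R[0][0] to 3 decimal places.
0.866

End-effector x-axis (col 0 of R) = (0.8660,0.5000,-0.0000)
R[0][0] = 0.8660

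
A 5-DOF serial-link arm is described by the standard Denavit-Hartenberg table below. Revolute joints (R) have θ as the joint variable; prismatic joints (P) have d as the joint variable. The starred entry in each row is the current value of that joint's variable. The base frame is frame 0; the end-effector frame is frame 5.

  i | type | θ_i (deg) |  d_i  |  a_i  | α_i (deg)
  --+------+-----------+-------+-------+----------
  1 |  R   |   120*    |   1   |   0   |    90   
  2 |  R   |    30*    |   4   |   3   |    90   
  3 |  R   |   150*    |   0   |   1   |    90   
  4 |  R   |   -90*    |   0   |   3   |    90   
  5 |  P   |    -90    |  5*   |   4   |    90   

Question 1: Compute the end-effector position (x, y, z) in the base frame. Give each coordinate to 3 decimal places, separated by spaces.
after link 1: o_1 = (0.0000, 0.0000, 1.0000)
after link 2: o_2 = (2.1651, 4.2500, 2.5000)
after link 3: o_3 = (2.9731, 3.8505, 2.0670)
after link 4: o_4 = (3.7231, 2.5514, 4.6651)
after link 5: o_5 = (-2.4510, 1.3170, 5.8301)

-2.451 1.317 5.830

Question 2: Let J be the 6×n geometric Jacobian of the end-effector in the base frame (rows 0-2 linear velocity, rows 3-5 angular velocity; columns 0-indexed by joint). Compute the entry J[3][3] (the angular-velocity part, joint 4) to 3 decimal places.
axis z_3 = (0.5335,0.8080,0.2500); lever o_n−o_3 = (-5.4240,-2.5335,3.7631)
cross product → J_v[:, 3] = (3.6740,-3.3636,3.0311)
J_ω[:, 3] = z_3
entry J[3][3] = 0.5335

0.533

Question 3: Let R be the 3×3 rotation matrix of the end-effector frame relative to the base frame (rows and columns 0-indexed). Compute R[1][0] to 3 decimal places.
End-effector x-axis (col 0 of R) = (-0.5335,-0.8080,-0.2500)
R[1][0] = -0.8080

-0.808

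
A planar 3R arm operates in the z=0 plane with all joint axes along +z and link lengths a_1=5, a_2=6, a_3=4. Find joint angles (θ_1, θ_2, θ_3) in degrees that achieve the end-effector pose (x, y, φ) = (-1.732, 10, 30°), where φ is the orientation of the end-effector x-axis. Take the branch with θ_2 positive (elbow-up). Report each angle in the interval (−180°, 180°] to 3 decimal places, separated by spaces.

wrist centre = target − a_3·(cos φ, sin φ) = (-5.1961, 8.0000)
cos θ_2 = (90.9995−5²−6²)/(2·5·6) = 0.5000; θ_2 = 60.0006° (elbow-up)
β = atan2(8.0000,-5.1961) = 123.0042°; ψ = atan2(5.1962,7.9999) = 33.0048°
θ_1 = β − ψ = 89.9994°
θ_3 = φ − θ_1 − θ_2 = -120.0000° (wrapped to (-180°,180°])

89.999 60.001 -120.000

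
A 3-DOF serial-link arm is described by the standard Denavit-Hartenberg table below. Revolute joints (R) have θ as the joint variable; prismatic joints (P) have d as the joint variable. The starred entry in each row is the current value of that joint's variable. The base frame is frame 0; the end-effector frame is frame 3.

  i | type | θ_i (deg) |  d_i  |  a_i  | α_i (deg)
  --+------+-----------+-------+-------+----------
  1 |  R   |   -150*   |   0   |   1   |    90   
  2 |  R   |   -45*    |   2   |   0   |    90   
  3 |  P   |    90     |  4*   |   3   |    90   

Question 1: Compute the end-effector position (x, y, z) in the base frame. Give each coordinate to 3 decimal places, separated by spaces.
after link 1: o_1 = (-0.8660, -0.5000, 0.0000)
after link 2: o_2 = (-1.8660, 1.2321, 0.0000)
after link 3: o_3 = (-0.9165, 5.2443, -2.8284)

-0.917 5.244 -2.828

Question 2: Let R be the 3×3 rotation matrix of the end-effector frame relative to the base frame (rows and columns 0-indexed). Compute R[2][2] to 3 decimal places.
-0.707

End-effector z-axis (col 2 of R) = (-0.6124,-0.3536,-0.7071)
R[2][2] = -0.7071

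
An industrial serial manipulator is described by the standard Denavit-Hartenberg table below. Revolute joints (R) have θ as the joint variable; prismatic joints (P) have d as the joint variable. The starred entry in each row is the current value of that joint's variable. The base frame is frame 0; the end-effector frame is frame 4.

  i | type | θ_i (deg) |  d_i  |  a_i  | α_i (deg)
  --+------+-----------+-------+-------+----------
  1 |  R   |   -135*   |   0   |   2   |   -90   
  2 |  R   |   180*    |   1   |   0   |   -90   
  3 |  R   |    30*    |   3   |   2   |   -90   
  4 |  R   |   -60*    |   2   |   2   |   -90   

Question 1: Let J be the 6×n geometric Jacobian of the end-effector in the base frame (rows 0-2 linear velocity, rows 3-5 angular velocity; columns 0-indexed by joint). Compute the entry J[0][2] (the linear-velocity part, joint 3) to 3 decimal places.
-3.415

axis z_2 = (0.0000,0.0000,1.0000); lever o_n−o_2 = (-1.1554,3.4154,4.7321)
cross product → J_v[:, 2] = (-3.4154,-1.1554,0.0000)
J_ω[:, 2] = z_2
entry J[0][2] = -3.4154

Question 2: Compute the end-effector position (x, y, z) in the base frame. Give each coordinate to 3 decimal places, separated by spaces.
after link 1: o_1 = (-1.4142, -1.4142, 0.0000)
after link 2: o_2 = (-0.7071, -2.1213, 0.0000)
after link 3: o_3 = (-0.1895, -0.1895, 3.0000)
after link 4: o_4 = (-1.8625, 1.2941, 4.7321)

-1.863 1.294 4.732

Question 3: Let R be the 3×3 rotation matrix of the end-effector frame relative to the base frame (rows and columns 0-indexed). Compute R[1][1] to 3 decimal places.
End-effector y-axis (col 1 of R) = (0.9659,-0.2588,-0.0000)
R[1][1] = -0.2588

-0.259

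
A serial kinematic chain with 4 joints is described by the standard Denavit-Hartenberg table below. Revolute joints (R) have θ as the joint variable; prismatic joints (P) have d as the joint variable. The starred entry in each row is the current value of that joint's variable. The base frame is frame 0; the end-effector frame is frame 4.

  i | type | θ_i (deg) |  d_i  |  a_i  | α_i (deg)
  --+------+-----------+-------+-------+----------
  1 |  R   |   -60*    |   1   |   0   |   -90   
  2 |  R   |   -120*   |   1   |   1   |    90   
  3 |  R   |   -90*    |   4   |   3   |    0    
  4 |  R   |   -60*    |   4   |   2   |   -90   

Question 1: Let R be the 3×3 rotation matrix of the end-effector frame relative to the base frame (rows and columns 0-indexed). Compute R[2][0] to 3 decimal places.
-0.750

End-effector x-axis (col 0 of R) = (-0.2165,-0.6250,-0.7500)
R[2][0] = -0.7500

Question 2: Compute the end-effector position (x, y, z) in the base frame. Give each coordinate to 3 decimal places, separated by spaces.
after link 1: o_1 = (0.0000, 0.0000, 1.0000)
after link 2: o_2 = (0.6160, 0.9330, 1.8660)
after link 3: o_3 = (-3.7141, 2.4330, -0.1340)
after link 4: o_4 = (-5.8792, 4.1830, -3.6340)

-5.879 4.183 -3.634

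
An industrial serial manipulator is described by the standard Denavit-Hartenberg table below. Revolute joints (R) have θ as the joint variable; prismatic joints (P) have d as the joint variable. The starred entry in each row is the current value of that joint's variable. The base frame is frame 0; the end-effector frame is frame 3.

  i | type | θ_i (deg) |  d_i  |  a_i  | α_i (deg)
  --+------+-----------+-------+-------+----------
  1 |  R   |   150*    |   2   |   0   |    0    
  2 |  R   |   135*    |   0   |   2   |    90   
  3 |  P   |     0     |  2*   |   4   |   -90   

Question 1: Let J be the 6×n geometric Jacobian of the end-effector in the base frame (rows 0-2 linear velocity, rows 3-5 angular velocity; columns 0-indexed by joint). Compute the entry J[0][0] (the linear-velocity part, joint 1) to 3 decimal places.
axis z_0 = ẑ; lever o_n−o_0 = (-0.3789,-6.3132,2.0000)
cross product → J_v[:, 0] = (6.3132,-0.3789,0.0000)
J_ω[:, 0] = z_0
entry J[0][0] = 6.3132

6.313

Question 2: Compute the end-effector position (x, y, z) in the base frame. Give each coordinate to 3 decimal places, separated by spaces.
after link 1: o_1 = (0.0000, 0.0000, 2.0000)
after link 2: o_2 = (0.5176, -1.9319, 2.0000)
after link 3: o_3 = (-0.3789, -6.3132, 2.0000)

-0.379 -6.313 2.000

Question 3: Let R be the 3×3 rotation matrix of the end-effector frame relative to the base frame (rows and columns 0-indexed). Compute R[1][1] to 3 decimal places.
End-effector y-axis (col 1 of R) = (0.9659,0.2588,0.0000)
R[1][1] = 0.2588

0.259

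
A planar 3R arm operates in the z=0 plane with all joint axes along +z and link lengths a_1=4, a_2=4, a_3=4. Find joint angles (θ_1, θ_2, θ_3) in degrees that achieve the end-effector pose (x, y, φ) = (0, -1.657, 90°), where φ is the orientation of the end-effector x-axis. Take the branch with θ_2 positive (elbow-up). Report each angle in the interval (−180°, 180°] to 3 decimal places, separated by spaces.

-134.999 89.997 135.001

wrist centre = target − a_3·(cos φ, sin φ) = (-0.0000, -5.6570)
cos θ_2 = (32.0016−4²−4²)/(2·4·4) = 0.0001; θ_2 = 89.9970° (elbow-up)
β = atan2(-5.6570,-0.0000) = -90.0000°; ψ = atan2(4.0000,4.0002) = 44.9985°
θ_1 = β − ψ = -134.9985°
θ_3 = φ − θ_1 − θ_2 = 135.0015° (wrapped to (-180°,180°])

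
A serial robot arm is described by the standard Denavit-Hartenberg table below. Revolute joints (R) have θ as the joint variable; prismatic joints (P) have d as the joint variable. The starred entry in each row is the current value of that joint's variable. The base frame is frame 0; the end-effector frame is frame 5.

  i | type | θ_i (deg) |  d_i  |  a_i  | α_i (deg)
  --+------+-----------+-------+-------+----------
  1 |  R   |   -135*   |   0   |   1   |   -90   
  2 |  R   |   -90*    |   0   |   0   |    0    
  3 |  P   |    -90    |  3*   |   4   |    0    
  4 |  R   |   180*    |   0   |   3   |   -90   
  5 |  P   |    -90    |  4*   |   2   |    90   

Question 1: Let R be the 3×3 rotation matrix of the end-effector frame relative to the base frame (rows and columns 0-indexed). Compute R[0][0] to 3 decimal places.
End-effector x-axis (col 0 of R) = (0.7071,-0.7071,0.0000)
R[0][0] = 0.7071

0.707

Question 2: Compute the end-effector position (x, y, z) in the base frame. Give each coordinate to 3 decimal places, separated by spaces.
after link 1: o_1 = (-0.7071, -0.7071, 0.0000)
after link 2: o_2 = (-0.7071, -0.7071, 0.0000)
after link 3: o_3 = (4.2426, 0.0000, 0.0000)
after link 4: o_4 = (2.1213, -2.1213, 0.0000)
after link 5: o_5 = (3.5355, -3.5355, -4.0000)

3.536 -3.536 -4.000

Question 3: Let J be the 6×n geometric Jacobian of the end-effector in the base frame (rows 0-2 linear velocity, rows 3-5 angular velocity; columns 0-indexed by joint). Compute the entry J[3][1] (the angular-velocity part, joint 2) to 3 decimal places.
0.707

axis z_1 = (0.7071,-0.7071,0.0000); lever o_n−o_1 = (4.2426,-2.8284,-4.0000)
cross product → J_v[:, 1] = (2.8284,2.8284,1.0000)
J_ω[:, 1] = z_1
entry J[3][1] = 0.7071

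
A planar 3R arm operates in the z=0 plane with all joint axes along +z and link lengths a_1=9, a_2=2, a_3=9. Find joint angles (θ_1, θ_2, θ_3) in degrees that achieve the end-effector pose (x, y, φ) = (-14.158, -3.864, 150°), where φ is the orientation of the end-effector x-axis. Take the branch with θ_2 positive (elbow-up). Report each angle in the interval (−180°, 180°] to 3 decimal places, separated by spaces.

-135.000 45.004 -120.004

wrist centre = target − a_3·(cos φ, sin φ) = (-6.3638, -8.3640)
cos θ_2 = (110.4541−9²−2²)/(2·9·2) = 0.7071; θ_2 = 45.0040° (elbow-up)
β = atan2(-8.3640,-6.3638) = -127.2658°; ψ = atan2(1.4143,10.4141) = 7.7339°
θ_1 = β − ψ = -134.9996°
θ_3 = φ − θ_1 − θ_2 = -120.0043° (wrapped to (-180°,180°])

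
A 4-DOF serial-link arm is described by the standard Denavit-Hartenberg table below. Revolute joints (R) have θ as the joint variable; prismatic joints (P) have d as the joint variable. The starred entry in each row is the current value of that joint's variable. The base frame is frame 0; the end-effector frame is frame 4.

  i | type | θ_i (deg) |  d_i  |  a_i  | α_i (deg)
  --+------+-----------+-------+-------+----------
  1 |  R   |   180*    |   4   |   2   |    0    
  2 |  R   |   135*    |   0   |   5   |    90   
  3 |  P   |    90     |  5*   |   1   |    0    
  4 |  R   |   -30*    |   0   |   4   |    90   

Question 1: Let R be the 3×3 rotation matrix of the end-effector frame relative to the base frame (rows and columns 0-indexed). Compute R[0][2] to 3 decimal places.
End-effector z-axis (col 2 of R) = (0.6124,-0.6124,-0.5000)
R[0][2] = 0.6124

0.612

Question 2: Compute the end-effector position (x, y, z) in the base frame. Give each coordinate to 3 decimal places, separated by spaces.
-0.586 -8.485 8.464

after link 1: o_1 = (-2.0000, 0.0000, 4.0000)
after link 2: o_2 = (1.5355, -3.5355, 4.0000)
after link 3: o_3 = (-2.0000, -7.0711, 5.0000)
after link 4: o_4 = (-0.5858, -8.4853, 8.4641)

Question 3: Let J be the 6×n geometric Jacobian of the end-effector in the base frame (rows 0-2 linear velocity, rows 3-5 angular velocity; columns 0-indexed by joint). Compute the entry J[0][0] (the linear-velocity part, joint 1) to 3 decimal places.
8.485

axis z_0 = ẑ; lever o_n−o_0 = (-0.5858,-8.4853,8.4641)
cross product → J_v[:, 0] = (8.4853,-0.5858,0.0000)
J_ω[:, 0] = z_0
entry J[0][0] = 8.4853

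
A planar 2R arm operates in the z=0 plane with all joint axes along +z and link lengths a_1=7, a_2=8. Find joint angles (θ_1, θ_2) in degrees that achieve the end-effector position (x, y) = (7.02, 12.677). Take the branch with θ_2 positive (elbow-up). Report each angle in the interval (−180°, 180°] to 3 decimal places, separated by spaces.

cos θ_2 = (209.9867−7²−8²)/(2·7·8) = 0.8660; θ_2 = 30.0083° (elbow-up)
β = atan2(12.6770,7.0200) = 61.0241°; ψ = atan2(4.0010,13.9276) = 16.0278°
θ_1 = β − ψ = 44.9963°

44.996 30.008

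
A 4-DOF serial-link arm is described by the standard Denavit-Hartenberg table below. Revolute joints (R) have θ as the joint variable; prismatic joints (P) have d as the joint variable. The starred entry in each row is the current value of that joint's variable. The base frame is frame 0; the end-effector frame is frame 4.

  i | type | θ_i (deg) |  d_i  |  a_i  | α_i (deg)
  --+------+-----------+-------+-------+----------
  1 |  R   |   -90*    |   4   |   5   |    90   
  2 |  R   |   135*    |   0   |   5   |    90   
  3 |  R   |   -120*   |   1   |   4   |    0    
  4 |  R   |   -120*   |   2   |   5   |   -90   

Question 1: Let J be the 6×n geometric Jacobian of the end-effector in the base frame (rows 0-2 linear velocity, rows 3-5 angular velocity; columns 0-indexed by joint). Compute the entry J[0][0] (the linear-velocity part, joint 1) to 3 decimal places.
axis z_0 = ẑ; lever o_n−o_0 = (-0.8660,-6.7678,6.4749)
cross product → J_v[:, 0] = (6.7678,-0.8660,0.0000)
J_ω[:, 0] = z_0
entry J[0][0] = 6.7678

6.768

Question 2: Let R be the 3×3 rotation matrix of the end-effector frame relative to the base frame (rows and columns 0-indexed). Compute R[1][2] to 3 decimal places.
End-effector z-axis (col 2 of R) = (0.5000,-0.6124,-0.6124)
R[1][2] = -0.6124

-0.612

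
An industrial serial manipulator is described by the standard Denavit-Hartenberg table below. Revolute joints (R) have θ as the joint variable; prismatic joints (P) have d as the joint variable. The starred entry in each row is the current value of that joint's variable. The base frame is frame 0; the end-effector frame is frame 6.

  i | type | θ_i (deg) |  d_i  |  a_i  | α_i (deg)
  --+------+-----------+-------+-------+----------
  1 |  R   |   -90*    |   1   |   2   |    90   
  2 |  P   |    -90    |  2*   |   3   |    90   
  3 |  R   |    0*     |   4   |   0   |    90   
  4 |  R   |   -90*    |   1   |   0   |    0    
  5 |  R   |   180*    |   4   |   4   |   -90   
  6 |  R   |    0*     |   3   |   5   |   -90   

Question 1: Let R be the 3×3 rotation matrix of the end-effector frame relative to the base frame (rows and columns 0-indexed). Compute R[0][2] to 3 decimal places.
-1.000

End-effector z-axis (col 2 of R) = (-1.0000,-0.0000,0.0000)
R[0][2] = -1.0000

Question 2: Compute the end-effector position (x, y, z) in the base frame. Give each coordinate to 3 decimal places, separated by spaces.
3.000 11.000 1.000

after link 1: o_1 = (0.0000, -2.0000, 1.0000)
after link 2: o_2 = (-2.0000, -2.0000, -2.0000)
after link 3: o_3 = (-2.0000, 2.0000, -2.0000)
after link 4: o_4 = (-1.0000, 2.0000, -2.0000)
after link 5: o_5 = (3.0000, 6.0000, -2.0000)
after link 6: o_6 = (3.0000, 11.0000, 1.0000)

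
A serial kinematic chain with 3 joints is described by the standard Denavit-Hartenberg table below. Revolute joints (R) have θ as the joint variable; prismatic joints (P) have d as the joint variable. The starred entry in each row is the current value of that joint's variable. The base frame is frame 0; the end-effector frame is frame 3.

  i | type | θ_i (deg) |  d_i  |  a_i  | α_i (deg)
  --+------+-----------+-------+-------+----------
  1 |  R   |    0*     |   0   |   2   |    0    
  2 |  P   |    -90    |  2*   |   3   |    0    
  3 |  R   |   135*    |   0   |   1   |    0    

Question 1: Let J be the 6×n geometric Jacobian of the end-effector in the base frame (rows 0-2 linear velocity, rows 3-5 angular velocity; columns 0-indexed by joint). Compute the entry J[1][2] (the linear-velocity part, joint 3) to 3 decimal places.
0.707

axis z_2 = (0.0000,0.0000,1.0000); lever o_n−o_2 = (0.7071,0.7071,0.0000)
cross product → J_v[:, 2] = (-0.7071,0.7071,0.0000)
J_ω[:, 2] = z_2
entry J[1][2] = 0.7071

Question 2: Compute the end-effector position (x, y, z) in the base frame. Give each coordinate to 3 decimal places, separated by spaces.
2.707 -2.293 2.000

after link 1: o_1 = (2.0000, 0.0000, 0.0000)
after link 2: o_2 = (2.0000, -3.0000, 2.0000)
after link 3: o_3 = (2.7071, -2.2929, 2.0000)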